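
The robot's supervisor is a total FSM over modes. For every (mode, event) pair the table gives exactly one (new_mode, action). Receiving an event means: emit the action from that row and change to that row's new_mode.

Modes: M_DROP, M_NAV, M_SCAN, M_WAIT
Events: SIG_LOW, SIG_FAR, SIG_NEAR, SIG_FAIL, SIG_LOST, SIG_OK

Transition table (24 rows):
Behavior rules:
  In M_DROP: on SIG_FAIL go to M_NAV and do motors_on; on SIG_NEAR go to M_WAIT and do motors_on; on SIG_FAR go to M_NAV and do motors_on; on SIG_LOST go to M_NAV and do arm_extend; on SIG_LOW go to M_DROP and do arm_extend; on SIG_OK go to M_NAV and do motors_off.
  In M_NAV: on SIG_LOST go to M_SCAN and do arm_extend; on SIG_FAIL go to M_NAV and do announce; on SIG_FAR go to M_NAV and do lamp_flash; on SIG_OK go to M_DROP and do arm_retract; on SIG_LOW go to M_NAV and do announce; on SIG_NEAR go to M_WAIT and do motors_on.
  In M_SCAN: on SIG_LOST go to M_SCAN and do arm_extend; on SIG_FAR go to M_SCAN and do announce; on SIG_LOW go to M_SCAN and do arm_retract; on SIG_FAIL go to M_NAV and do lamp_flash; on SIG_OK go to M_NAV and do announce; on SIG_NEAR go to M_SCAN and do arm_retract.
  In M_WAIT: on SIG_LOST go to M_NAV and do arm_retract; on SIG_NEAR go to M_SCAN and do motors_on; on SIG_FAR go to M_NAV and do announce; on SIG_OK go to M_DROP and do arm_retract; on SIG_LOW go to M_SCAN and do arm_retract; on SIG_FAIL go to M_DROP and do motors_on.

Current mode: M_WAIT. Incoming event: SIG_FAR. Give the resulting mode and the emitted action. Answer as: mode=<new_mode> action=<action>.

current mode = M_WAIT; filter table to that mode:
  (M_WAIT, SIG_LOST) → (M_NAV, arm_retract)
  (M_WAIT, SIG_NEAR) → (M_SCAN, motors_on)
  (M_WAIT, SIG_FAR) → (M_NAV, announce)  ← event matches
  (M_WAIT, SIG_OK) → (M_DROP, arm_retract)
  (M_WAIT, SIG_LOW) → (M_SCAN, arm_retract)
  (M_WAIT, SIG_FAIL) → (M_DROP, motors_on)
event = SIG_FAR selects (M_NAV, announce)

mode=M_NAV action=announce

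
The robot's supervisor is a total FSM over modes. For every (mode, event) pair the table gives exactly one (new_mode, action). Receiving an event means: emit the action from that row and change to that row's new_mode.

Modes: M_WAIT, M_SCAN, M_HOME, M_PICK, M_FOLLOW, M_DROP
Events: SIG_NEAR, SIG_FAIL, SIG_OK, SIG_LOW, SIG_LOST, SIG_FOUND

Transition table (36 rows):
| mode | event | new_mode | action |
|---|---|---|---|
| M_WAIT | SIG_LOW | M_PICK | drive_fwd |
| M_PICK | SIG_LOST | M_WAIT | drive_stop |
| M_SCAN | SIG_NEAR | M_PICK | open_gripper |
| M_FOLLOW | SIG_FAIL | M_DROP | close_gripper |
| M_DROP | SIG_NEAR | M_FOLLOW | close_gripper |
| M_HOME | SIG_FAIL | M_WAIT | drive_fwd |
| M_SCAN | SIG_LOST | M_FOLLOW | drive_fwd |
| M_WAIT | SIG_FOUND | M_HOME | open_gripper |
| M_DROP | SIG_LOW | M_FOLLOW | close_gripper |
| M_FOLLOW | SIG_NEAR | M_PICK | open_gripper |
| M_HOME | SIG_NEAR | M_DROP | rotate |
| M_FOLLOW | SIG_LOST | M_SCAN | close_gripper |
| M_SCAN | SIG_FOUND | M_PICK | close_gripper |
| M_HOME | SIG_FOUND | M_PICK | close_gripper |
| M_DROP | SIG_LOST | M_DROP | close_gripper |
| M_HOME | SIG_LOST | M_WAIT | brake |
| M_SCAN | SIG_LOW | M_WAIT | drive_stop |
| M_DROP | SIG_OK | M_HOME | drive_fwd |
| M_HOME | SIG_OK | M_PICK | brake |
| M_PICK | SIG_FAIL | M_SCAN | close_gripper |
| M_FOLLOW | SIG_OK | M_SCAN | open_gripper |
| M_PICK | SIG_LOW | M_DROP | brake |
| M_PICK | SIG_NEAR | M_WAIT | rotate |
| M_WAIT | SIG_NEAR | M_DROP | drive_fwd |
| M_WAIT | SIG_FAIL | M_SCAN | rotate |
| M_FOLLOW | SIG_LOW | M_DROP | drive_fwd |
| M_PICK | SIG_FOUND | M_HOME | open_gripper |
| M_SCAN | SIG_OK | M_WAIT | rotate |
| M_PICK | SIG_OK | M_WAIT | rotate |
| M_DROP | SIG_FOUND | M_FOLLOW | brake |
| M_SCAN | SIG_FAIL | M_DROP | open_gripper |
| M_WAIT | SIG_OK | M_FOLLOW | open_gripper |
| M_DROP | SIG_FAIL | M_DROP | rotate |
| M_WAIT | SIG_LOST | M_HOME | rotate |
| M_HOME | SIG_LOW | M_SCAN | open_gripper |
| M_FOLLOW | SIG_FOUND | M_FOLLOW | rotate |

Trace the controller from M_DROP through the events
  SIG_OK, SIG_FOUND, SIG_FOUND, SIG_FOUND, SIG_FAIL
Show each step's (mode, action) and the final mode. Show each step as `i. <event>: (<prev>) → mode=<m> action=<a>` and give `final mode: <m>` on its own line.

final mode: M_SCAN

1. SIG_OK: (M_DROP) → mode=M_HOME action=drive_fwd
2. SIG_FOUND: (M_HOME) → mode=M_PICK action=close_gripper
3. SIG_FOUND: (M_PICK) → mode=M_HOME action=open_gripper
4. SIG_FOUND: (M_HOME) → mode=M_PICK action=close_gripper
5. SIG_FAIL: (M_PICK) → mode=M_SCAN action=close_gripper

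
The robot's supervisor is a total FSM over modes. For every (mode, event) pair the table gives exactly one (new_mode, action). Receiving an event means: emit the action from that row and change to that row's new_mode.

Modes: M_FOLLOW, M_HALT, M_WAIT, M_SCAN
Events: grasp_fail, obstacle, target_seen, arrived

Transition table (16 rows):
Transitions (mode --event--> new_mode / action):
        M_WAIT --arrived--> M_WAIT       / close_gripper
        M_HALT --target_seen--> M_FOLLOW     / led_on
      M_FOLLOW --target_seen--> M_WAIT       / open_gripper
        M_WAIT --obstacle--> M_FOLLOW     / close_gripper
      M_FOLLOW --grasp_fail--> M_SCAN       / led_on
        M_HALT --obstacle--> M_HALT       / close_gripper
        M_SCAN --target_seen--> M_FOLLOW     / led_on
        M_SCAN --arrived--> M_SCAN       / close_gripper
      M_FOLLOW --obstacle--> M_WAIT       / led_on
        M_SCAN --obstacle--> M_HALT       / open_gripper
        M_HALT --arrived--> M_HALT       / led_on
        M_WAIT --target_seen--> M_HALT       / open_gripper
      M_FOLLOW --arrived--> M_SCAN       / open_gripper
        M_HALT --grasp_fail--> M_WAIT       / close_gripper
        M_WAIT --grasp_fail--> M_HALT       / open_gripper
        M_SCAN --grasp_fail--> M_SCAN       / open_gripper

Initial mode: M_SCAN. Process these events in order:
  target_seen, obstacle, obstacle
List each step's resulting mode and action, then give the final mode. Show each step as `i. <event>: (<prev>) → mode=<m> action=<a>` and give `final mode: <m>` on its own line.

final mode: M_FOLLOW

1. target_seen: (M_SCAN) → mode=M_FOLLOW action=led_on
2. obstacle: (M_FOLLOW) → mode=M_WAIT action=led_on
3. obstacle: (M_WAIT) → mode=M_FOLLOW action=close_gripper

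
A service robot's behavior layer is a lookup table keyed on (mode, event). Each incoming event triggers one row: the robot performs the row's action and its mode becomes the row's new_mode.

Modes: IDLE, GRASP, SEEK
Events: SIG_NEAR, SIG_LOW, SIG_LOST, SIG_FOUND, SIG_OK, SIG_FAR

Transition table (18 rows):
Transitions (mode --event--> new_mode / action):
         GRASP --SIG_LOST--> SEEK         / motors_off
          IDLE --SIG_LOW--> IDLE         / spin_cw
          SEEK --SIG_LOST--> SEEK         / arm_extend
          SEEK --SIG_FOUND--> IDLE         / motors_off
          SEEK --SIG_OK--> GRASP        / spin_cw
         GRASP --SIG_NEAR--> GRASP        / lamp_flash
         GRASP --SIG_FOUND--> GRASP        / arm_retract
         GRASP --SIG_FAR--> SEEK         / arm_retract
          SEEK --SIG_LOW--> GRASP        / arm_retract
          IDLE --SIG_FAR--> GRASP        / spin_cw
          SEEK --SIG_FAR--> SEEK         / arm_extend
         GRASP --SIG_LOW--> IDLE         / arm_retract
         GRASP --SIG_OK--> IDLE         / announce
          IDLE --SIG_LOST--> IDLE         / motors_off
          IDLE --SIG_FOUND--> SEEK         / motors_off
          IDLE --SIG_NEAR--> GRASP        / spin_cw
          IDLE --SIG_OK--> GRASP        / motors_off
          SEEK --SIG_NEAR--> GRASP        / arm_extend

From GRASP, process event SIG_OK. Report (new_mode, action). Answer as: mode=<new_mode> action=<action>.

mode=IDLE action=announce

current mode = GRASP; filter table to that mode:
  (GRASP, SIG_LOST) → (SEEK, motors_off)
  (GRASP, SIG_NEAR) → (GRASP, lamp_flash)
  (GRASP, SIG_FOUND) → (GRASP, arm_retract)
  (GRASP, SIG_FAR) → (SEEK, arm_retract)
  (GRASP, SIG_LOW) → (IDLE, arm_retract)
  (GRASP, SIG_OK) → (IDLE, announce)  ← event matches
event = SIG_OK selects (IDLE, announce)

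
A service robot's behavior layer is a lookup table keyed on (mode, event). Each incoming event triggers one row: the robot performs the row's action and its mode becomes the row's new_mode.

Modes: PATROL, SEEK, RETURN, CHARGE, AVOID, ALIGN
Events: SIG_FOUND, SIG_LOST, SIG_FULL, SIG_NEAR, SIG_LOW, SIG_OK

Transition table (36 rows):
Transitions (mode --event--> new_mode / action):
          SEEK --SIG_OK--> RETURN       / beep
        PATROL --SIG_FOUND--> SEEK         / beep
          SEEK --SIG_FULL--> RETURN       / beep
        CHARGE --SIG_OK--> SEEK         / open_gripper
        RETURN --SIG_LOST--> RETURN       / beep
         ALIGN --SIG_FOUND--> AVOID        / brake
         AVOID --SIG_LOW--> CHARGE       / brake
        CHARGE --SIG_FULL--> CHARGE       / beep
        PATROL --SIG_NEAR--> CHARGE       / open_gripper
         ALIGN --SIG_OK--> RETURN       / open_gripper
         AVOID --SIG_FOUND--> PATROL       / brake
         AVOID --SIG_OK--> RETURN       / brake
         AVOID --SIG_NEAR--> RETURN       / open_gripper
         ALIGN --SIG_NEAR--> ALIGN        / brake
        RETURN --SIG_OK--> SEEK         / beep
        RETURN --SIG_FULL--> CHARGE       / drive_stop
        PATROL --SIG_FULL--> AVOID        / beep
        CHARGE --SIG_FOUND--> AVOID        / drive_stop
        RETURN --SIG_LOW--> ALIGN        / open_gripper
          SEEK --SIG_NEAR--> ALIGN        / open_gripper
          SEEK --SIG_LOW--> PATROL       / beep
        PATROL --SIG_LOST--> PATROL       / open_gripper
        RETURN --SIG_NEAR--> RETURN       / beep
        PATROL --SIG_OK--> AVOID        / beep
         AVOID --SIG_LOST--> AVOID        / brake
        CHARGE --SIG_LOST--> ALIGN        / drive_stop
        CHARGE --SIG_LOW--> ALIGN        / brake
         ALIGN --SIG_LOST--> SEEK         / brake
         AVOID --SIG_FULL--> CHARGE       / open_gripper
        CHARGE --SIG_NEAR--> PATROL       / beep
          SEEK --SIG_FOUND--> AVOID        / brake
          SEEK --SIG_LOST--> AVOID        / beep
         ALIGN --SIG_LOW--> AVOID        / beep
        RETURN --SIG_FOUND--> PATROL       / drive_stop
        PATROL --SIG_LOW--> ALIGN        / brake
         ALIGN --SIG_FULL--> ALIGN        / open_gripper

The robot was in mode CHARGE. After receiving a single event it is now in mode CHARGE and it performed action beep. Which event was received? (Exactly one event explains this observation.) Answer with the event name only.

try SIG_FOUND: (CHARGE, SIG_FOUND) → (AVOID, drive_stop)
try SIG_LOST: (CHARGE, SIG_LOST) → (ALIGN, drive_stop)
try SIG_FULL: (CHARGE, SIG_FULL) → (CHARGE, beep)  ← matches
try SIG_NEAR: (CHARGE, SIG_NEAR) → (PATROL, beep)
try SIG_LOW: (CHARGE, SIG_LOW) → (ALIGN, brake)
try SIG_OK: (CHARGE, SIG_OK) → (SEEK, open_gripper)

SIG_FULL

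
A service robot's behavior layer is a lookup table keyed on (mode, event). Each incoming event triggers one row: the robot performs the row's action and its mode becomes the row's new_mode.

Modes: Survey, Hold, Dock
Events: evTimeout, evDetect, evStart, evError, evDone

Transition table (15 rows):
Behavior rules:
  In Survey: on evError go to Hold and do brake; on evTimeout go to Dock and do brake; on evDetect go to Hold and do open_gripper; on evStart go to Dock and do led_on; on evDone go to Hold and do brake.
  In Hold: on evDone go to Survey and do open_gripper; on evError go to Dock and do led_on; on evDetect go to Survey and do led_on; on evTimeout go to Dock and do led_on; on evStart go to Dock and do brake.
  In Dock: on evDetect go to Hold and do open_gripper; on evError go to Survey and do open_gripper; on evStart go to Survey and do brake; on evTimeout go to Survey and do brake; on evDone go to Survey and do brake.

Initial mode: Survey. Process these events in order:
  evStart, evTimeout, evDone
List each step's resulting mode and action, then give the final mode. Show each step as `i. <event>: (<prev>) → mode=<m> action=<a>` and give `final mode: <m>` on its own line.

1. evStart: (Survey) → mode=Dock action=led_on
2. evTimeout: (Dock) → mode=Survey action=brake
3. evDone: (Survey) → mode=Hold action=brake

final mode: Hold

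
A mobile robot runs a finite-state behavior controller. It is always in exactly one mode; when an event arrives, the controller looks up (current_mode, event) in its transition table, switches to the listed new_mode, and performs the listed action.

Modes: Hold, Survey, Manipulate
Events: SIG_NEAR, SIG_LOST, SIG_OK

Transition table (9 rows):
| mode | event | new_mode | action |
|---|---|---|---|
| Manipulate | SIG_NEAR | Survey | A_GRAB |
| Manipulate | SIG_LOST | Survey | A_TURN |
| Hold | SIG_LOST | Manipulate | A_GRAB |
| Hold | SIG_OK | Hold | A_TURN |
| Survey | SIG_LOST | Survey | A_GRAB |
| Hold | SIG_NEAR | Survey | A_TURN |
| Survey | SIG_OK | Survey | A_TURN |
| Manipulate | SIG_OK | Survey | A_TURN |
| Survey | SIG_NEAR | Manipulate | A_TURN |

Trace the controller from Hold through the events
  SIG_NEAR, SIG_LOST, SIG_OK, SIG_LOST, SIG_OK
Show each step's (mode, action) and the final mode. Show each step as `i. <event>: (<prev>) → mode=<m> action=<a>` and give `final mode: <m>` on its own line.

1. SIG_NEAR: (Hold) → mode=Survey action=A_TURN
2. SIG_LOST: (Survey) → mode=Survey action=A_GRAB
3. SIG_OK: (Survey) → mode=Survey action=A_TURN
4. SIG_LOST: (Survey) → mode=Survey action=A_GRAB
5. SIG_OK: (Survey) → mode=Survey action=A_TURN

final mode: Survey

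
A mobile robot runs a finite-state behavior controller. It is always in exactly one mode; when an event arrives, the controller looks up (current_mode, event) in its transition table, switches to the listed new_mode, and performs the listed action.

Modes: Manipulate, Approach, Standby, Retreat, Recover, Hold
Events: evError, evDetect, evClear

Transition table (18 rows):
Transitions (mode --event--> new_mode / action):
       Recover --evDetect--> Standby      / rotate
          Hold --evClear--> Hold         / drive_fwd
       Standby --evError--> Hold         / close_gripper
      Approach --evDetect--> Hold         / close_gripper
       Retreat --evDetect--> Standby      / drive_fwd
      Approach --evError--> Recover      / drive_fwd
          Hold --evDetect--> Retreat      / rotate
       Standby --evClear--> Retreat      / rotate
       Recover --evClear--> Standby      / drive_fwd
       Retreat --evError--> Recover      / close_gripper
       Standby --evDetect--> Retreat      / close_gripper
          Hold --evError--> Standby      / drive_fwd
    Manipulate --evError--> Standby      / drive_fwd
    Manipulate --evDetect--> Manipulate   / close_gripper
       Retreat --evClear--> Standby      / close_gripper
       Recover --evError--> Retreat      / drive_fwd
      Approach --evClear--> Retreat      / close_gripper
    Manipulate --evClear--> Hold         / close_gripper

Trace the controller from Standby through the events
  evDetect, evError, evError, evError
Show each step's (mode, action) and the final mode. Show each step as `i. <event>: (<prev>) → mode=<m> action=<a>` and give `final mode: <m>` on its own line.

final mode: Recover

1. evDetect: (Standby) → mode=Retreat action=close_gripper
2. evError: (Retreat) → mode=Recover action=close_gripper
3. evError: (Recover) → mode=Retreat action=drive_fwd
4. evError: (Retreat) → mode=Recover action=close_gripper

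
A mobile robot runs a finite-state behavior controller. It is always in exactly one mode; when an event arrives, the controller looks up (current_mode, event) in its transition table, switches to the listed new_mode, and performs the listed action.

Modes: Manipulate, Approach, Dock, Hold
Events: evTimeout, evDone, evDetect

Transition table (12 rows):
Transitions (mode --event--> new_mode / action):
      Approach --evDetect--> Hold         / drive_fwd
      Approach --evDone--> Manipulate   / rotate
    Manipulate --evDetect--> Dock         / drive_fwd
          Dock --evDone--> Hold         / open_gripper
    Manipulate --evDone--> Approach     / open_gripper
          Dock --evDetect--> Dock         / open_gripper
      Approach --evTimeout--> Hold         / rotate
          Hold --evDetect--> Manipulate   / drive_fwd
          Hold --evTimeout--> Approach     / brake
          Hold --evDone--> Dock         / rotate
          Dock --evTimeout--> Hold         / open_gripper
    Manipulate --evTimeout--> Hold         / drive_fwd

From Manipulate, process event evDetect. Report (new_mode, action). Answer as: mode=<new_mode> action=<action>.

mode=Dock action=drive_fwd

current mode = Manipulate; filter table to that mode:
  (Manipulate, evDetect) → (Dock, drive_fwd)  ← event matches
  (Manipulate, evDone) → (Approach, open_gripper)
  (Manipulate, evTimeout) → (Hold, drive_fwd)
event = evDetect selects (Dock, drive_fwd)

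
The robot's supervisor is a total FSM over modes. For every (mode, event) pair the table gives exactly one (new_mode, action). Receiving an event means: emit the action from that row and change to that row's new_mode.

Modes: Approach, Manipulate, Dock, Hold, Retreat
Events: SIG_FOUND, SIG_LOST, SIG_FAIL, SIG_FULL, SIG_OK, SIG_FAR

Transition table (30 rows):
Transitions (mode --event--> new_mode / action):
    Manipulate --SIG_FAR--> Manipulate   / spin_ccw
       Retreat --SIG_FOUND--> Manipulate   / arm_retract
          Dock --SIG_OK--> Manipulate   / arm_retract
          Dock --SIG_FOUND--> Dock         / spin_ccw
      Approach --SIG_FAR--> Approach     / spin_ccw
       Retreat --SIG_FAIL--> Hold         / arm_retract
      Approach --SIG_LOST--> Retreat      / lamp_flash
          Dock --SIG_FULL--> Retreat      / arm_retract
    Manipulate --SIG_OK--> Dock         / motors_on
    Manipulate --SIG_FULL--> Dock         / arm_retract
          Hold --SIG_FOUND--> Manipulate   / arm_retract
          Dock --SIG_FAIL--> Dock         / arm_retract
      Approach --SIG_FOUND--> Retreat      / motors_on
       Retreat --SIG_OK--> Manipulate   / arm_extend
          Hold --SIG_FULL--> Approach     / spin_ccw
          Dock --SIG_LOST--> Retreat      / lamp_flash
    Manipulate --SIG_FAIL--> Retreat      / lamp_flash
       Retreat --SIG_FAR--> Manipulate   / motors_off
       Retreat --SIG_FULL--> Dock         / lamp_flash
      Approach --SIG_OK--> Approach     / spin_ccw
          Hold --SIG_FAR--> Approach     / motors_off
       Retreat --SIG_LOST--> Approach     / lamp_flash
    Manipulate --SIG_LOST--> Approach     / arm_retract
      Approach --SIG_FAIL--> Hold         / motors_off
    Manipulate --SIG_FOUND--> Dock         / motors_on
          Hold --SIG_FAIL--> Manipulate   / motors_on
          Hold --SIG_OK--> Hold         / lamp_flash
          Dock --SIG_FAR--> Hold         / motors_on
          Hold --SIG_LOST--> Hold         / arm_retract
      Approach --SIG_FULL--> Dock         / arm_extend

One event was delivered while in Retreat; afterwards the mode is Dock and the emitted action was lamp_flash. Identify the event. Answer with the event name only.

SIG_FULL

try SIG_FOUND: (Retreat, SIG_FOUND) → (Manipulate, arm_retract)
try SIG_LOST: (Retreat, SIG_LOST) → (Approach, lamp_flash)
try SIG_FAIL: (Retreat, SIG_FAIL) → (Hold, arm_retract)
try SIG_FULL: (Retreat, SIG_FULL) → (Dock, lamp_flash)  ← matches
try SIG_OK: (Retreat, SIG_OK) → (Manipulate, arm_extend)
try SIG_FAR: (Retreat, SIG_FAR) → (Manipulate, motors_off)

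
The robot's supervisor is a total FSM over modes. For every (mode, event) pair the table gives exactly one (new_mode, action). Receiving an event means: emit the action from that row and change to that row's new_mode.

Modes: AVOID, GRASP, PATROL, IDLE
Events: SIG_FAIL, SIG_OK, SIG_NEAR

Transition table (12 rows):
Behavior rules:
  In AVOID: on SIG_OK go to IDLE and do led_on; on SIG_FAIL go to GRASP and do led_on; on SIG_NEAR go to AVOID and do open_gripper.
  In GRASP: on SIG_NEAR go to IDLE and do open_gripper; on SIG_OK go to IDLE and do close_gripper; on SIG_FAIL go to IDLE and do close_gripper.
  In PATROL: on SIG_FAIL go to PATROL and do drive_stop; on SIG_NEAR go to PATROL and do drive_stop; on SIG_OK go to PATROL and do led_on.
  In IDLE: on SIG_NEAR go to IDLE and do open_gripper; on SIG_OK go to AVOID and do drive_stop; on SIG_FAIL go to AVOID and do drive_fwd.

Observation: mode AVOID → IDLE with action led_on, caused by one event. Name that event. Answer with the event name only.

SIG_OK

try SIG_FAIL: (AVOID, SIG_FAIL) → (GRASP, led_on)
try SIG_OK: (AVOID, SIG_OK) → (IDLE, led_on)  ← matches
try SIG_NEAR: (AVOID, SIG_NEAR) → (AVOID, open_gripper)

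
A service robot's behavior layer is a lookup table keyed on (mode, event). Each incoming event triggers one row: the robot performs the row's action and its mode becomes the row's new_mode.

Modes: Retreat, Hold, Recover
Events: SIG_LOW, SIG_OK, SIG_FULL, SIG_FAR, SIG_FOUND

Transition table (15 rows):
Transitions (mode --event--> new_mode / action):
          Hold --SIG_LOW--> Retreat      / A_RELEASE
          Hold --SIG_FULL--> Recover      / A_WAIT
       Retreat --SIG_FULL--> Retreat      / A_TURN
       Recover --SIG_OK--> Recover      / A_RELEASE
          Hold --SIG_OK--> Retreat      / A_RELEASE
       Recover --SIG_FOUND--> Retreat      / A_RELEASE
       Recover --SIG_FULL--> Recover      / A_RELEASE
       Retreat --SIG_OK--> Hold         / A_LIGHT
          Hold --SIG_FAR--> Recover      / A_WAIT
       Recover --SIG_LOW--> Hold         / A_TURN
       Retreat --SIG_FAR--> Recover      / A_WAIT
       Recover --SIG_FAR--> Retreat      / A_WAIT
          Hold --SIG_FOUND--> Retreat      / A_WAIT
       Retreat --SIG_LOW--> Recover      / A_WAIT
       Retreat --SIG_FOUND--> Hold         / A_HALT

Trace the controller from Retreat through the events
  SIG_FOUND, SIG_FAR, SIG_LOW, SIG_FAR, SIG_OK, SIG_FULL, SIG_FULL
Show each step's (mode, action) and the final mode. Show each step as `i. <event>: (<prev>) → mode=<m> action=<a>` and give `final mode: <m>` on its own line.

final mode: Recover

1. SIG_FOUND: (Retreat) → mode=Hold action=A_HALT
2. SIG_FAR: (Hold) → mode=Recover action=A_WAIT
3. SIG_LOW: (Recover) → mode=Hold action=A_TURN
4. SIG_FAR: (Hold) → mode=Recover action=A_WAIT
5. SIG_OK: (Recover) → mode=Recover action=A_RELEASE
6. SIG_FULL: (Recover) → mode=Recover action=A_RELEASE
7. SIG_FULL: (Recover) → mode=Recover action=A_RELEASE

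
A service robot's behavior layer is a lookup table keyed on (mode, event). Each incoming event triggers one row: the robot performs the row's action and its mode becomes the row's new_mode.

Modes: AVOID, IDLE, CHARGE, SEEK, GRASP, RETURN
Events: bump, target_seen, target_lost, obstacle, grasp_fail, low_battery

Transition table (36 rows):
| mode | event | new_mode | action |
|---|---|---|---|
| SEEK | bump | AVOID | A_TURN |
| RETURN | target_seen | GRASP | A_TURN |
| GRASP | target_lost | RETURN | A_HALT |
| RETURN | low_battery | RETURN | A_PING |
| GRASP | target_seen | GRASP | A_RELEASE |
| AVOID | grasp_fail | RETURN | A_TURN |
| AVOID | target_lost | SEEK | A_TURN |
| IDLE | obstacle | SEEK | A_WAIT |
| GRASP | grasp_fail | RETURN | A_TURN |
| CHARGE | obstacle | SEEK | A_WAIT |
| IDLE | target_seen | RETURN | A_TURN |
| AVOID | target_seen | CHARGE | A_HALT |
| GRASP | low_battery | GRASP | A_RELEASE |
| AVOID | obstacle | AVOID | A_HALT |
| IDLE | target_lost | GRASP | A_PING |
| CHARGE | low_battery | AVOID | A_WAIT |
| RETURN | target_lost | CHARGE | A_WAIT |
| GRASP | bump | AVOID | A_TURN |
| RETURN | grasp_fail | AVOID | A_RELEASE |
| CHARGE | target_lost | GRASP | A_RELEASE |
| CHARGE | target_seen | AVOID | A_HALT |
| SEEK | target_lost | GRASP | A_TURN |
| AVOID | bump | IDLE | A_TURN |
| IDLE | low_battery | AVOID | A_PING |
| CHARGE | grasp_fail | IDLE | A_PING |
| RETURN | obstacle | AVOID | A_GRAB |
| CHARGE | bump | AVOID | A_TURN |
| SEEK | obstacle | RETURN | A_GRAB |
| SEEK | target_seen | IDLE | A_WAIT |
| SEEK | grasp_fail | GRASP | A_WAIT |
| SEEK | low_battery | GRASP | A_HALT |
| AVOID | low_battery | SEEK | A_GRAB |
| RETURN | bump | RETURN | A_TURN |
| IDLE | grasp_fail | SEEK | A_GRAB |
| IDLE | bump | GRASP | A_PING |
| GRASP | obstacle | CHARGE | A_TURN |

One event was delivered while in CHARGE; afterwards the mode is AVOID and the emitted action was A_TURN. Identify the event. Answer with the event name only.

bump

try bump: (CHARGE, bump) → (AVOID, A_TURN)  ← matches
try target_seen: (CHARGE, target_seen) → (AVOID, A_HALT)
try target_lost: (CHARGE, target_lost) → (GRASP, A_RELEASE)
try obstacle: (CHARGE, obstacle) → (SEEK, A_WAIT)
try grasp_fail: (CHARGE, grasp_fail) → (IDLE, A_PING)
try low_battery: (CHARGE, low_battery) → (AVOID, A_WAIT)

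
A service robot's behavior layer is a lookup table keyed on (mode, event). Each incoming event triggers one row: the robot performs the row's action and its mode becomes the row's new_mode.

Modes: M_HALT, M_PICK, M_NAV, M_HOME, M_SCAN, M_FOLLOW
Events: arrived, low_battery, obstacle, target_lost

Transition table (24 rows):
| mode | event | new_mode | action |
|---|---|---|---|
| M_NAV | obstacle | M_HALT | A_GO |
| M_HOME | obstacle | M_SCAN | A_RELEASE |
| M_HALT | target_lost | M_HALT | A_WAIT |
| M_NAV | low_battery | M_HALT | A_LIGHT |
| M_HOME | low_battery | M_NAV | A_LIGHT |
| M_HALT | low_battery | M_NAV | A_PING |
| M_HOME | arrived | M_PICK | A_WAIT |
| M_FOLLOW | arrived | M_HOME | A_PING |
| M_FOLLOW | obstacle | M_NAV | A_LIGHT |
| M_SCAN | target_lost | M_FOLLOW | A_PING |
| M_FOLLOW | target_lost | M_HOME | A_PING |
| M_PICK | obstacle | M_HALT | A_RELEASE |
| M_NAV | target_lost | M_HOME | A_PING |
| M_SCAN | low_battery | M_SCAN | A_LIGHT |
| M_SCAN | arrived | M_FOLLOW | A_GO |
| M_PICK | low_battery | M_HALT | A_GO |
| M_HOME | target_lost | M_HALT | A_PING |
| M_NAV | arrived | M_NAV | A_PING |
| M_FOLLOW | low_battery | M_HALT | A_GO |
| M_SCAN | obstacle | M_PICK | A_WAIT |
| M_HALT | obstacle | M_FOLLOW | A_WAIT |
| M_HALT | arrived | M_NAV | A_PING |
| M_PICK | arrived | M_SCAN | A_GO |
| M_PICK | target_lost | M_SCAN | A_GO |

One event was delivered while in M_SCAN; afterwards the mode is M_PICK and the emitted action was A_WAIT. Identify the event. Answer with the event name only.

obstacle

try arrived: (M_SCAN, arrived) → (M_FOLLOW, A_GO)
try low_battery: (M_SCAN, low_battery) → (M_SCAN, A_LIGHT)
try obstacle: (M_SCAN, obstacle) → (M_PICK, A_WAIT)  ← matches
try target_lost: (M_SCAN, target_lost) → (M_FOLLOW, A_PING)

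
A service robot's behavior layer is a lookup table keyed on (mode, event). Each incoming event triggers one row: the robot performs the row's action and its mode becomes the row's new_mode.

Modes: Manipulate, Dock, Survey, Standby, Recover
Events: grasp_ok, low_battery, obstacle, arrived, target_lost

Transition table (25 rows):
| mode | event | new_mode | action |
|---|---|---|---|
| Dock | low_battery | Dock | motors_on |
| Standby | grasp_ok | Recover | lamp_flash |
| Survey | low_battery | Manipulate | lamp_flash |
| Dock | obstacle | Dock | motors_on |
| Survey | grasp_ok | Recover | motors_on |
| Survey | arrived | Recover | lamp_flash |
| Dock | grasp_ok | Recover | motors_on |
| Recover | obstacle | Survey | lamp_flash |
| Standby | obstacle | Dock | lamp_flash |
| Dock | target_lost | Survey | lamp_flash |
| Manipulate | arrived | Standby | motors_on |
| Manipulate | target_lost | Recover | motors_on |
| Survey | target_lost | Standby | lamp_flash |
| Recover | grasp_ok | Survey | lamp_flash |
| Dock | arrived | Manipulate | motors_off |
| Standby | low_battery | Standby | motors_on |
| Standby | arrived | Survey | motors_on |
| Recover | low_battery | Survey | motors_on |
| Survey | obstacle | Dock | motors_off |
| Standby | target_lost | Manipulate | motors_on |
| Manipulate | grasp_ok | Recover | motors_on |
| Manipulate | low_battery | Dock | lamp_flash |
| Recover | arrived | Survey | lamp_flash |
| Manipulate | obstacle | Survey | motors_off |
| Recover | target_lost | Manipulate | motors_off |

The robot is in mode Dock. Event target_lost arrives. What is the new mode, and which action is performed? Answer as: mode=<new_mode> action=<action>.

current mode = Dock; filter table to that mode:
  (Dock, low_battery) → (Dock, motors_on)
  (Dock, obstacle) → (Dock, motors_on)
  (Dock, grasp_ok) → (Recover, motors_on)
  (Dock, target_lost) → (Survey, lamp_flash)  ← event matches
  (Dock, arrived) → (Manipulate, motors_off)
event = target_lost selects (Survey, lamp_flash)

mode=Survey action=lamp_flash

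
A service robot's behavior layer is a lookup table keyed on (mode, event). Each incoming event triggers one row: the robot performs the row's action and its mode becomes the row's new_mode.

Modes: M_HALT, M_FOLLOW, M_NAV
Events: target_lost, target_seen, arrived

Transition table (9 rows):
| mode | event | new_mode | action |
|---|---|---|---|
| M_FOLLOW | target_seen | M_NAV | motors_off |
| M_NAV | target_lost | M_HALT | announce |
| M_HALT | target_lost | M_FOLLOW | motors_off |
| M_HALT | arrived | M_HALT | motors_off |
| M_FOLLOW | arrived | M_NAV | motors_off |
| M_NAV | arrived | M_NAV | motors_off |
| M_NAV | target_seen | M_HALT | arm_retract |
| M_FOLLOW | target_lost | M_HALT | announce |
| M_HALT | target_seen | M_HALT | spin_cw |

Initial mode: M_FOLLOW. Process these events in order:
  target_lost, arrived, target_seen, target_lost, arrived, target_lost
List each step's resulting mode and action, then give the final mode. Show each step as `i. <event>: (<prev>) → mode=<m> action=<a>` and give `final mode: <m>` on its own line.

final mode: M_HALT

1. target_lost: (M_FOLLOW) → mode=M_HALT action=announce
2. arrived: (M_HALT) → mode=M_HALT action=motors_off
3. target_seen: (M_HALT) → mode=M_HALT action=spin_cw
4. target_lost: (M_HALT) → mode=M_FOLLOW action=motors_off
5. arrived: (M_FOLLOW) → mode=M_NAV action=motors_off
6. target_lost: (M_NAV) → mode=M_HALT action=announce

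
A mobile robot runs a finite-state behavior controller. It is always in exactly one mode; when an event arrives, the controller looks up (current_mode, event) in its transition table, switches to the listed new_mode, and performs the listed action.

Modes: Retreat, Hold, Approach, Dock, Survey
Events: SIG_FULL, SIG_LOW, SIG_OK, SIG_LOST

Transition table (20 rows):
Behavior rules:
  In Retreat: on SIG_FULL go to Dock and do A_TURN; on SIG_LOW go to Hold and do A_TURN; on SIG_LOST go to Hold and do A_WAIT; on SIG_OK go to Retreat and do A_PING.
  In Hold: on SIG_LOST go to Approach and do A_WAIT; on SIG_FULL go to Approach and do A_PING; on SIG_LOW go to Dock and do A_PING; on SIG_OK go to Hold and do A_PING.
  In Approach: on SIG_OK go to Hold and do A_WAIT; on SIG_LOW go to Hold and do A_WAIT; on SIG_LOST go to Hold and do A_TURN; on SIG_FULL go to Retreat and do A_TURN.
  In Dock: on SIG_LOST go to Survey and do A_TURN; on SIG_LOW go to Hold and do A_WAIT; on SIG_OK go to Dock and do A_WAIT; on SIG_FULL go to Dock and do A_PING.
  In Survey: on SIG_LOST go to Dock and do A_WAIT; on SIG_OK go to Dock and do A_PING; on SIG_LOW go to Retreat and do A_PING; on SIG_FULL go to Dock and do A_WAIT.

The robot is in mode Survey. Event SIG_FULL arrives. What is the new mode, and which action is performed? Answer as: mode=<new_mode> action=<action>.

mode=Dock action=A_WAIT

current mode = Survey; filter table to that mode:
  (Survey, SIG_LOST) → (Dock, A_WAIT)
  (Survey, SIG_OK) → (Dock, A_PING)
  (Survey, SIG_LOW) → (Retreat, A_PING)
  (Survey, SIG_FULL) → (Dock, A_WAIT)  ← event matches
event = SIG_FULL selects (Dock, A_WAIT)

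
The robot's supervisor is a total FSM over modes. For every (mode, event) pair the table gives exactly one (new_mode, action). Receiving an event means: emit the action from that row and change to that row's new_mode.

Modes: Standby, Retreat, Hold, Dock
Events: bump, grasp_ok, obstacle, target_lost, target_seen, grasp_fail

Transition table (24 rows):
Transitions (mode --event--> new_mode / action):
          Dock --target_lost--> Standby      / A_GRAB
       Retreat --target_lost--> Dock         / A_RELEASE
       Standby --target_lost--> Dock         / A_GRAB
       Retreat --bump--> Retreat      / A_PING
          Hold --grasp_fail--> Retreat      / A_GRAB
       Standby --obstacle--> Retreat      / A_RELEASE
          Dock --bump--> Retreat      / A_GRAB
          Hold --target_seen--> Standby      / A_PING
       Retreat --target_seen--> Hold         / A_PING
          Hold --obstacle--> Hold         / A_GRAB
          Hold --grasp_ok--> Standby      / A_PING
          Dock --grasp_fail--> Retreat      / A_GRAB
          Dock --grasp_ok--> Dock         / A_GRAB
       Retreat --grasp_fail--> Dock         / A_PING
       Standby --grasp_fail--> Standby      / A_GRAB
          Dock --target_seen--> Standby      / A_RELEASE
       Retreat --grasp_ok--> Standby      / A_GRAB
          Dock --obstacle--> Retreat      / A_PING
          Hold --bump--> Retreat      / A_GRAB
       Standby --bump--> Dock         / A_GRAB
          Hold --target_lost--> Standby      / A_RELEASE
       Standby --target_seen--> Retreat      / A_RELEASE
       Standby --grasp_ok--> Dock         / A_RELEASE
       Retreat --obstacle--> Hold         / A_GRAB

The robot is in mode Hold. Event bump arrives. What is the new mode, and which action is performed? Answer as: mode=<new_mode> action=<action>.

mode=Retreat action=A_GRAB

current mode = Hold; filter table to that mode:
  (Hold, grasp_fail) → (Retreat, A_GRAB)
  (Hold, target_seen) → (Standby, A_PING)
  (Hold, obstacle) → (Hold, A_GRAB)
  (Hold, grasp_ok) → (Standby, A_PING)
  (Hold, bump) → (Retreat, A_GRAB)  ← event matches
  (Hold, target_lost) → (Standby, A_RELEASE)
event = bump selects (Retreat, A_GRAB)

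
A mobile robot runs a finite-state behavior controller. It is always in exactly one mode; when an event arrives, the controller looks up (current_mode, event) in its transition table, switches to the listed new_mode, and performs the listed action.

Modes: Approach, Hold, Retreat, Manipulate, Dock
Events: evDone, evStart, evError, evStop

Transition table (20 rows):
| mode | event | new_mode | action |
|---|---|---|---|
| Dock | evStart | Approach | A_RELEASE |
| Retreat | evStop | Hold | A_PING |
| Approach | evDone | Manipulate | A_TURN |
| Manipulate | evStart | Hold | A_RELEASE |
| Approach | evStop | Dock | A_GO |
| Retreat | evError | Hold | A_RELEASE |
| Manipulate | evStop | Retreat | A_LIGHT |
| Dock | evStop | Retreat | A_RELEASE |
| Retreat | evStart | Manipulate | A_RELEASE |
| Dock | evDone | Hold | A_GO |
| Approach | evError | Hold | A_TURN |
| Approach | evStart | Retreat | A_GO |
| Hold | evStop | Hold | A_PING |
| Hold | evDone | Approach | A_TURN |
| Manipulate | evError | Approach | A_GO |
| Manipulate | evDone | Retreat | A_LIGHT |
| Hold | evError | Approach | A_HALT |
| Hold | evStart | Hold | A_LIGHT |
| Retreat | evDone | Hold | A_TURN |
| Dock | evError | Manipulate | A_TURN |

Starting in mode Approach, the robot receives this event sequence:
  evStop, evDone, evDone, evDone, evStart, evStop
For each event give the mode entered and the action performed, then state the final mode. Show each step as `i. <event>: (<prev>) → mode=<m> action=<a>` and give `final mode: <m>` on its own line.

final mode: Hold

1. evStop: (Approach) → mode=Dock action=A_GO
2. evDone: (Dock) → mode=Hold action=A_GO
3. evDone: (Hold) → mode=Approach action=A_TURN
4. evDone: (Approach) → mode=Manipulate action=A_TURN
5. evStart: (Manipulate) → mode=Hold action=A_RELEASE
6. evStop: (Hold) → mode=Hold action=A_PING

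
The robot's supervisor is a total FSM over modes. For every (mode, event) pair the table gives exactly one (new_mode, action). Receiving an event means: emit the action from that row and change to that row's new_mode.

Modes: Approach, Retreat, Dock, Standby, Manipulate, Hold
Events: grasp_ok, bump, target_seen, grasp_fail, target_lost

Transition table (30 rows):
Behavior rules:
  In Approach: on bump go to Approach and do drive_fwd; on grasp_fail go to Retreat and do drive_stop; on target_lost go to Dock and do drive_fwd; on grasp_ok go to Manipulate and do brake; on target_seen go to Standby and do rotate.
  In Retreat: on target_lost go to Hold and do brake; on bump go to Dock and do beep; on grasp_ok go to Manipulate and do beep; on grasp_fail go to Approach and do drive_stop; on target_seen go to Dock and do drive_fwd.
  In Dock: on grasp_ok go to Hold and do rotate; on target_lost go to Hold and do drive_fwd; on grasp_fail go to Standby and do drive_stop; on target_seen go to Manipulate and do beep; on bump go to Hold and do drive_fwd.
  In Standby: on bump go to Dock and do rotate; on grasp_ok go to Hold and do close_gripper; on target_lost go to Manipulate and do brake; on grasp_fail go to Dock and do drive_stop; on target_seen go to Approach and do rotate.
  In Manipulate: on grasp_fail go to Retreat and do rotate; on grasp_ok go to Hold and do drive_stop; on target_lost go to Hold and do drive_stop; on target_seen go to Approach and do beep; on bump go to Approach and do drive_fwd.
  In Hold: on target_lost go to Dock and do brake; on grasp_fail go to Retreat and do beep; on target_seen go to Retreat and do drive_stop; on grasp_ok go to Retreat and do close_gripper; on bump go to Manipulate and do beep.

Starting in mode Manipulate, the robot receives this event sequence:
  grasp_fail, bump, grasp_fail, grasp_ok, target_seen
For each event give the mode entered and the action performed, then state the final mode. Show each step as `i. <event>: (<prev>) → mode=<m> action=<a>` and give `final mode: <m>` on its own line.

1. grasp_fail: (Manipulate) → mode=Retreat action=rotate
2. bump: (Retreat) → mode=Dock action=beep
3. grasp_fail: (Dock) → mode=Standby action=drive_stop
4. grasp_ok: (Standby) → mode=Hold action=close_gripper
5. target_seen: (Hold) → mode=Retreat action=drive_stop

final mode: Retreat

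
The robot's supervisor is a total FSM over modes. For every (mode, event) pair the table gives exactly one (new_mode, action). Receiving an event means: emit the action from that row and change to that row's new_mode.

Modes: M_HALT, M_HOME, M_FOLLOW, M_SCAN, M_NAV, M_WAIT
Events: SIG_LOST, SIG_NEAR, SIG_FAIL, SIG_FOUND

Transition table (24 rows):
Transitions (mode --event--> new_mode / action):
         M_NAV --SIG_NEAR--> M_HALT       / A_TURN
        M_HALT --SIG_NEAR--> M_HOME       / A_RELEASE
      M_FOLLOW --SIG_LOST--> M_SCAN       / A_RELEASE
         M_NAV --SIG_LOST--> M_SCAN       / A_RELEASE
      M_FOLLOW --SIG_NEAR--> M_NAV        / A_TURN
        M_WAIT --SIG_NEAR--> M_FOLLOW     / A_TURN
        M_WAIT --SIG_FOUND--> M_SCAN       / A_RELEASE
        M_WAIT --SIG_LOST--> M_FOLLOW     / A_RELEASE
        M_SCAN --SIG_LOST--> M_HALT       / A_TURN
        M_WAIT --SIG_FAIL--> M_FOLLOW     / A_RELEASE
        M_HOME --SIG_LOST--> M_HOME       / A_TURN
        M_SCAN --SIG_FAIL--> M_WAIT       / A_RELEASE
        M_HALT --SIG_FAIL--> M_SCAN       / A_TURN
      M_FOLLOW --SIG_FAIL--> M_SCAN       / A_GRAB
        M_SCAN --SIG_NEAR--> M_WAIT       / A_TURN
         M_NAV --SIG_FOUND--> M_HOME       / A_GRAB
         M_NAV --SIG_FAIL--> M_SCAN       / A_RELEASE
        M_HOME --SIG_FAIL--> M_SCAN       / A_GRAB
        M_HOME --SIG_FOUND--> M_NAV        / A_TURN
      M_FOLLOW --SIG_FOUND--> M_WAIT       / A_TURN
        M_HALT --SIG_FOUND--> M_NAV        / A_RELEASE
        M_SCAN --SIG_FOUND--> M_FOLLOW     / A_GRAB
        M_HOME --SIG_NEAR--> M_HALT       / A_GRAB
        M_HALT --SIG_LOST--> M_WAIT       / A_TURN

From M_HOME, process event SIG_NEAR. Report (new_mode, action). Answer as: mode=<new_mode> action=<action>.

mode=M_HALT action=A_GRAB

current mode = M_HOME; filter table to that mode:
  (M_HOME, SIG_LOST) → (M_HOME, A_TURN)
  (M_HOME, SIG_FAIL) → (M_SCAN, A_GRAB)
  (M_HOME, SIG_FOUND) → (M_NAV, A_TURN)
  (M_HOME, SIG_NEAR) → (M_HALT, A_GRAB)  ← event matches
event = SIG_NEAR selects (M_HALT, A_GRAB)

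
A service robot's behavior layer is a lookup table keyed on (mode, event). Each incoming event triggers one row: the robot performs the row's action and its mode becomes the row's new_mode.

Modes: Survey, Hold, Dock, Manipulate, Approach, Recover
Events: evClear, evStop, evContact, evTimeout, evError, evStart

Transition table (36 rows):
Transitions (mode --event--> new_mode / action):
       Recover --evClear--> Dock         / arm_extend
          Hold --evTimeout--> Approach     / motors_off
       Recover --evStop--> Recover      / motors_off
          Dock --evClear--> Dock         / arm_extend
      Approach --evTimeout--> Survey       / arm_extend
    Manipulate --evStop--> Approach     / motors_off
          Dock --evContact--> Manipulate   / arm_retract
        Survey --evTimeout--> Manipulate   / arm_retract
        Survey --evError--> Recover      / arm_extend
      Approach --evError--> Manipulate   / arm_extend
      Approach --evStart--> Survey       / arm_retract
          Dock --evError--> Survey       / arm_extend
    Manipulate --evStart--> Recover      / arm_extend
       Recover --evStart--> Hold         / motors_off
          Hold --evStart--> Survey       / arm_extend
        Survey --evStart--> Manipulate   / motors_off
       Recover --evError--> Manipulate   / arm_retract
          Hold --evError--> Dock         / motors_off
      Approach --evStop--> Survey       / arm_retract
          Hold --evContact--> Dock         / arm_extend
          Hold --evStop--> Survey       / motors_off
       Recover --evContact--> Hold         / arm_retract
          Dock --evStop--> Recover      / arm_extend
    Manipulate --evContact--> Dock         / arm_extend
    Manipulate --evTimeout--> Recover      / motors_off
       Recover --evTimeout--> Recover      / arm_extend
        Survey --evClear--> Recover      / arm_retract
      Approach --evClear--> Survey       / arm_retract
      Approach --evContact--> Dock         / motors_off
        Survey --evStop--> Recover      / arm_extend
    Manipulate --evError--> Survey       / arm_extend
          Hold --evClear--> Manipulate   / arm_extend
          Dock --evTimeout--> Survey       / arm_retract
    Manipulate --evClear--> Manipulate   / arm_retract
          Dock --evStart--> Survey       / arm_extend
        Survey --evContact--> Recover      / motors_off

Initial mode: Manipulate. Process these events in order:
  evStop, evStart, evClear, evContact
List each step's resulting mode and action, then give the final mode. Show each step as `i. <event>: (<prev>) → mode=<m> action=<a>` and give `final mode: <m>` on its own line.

final mode: Hold

1. evStop: (Manipulate) → mode=Approach action=motors_off
2. evStart: (Approach) → mode=Survey action=arm_retract
3. evClear: (Survey) → mode=Recover action=arm_retract
4. evContact: (Recover) → mode=Hold action=arm_retract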